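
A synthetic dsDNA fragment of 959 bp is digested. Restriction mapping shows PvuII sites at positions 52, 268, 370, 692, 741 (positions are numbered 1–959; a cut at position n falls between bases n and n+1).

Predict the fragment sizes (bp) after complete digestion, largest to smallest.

Linear molecule, 5 cuts → 6 fragments:
  52 − 0 = 52 bp
  268 − 52 = 216 bp
  370 − 268 = 102 bp
  692 − 370 = 322 bp
  741 − 692 = 49 bp
  959 − 741 = 218 bp
Sorted largest to smallest: 322, 218, 216, 102, 52, 49 bp.

322, 218, 216, 102, 52, 49 bp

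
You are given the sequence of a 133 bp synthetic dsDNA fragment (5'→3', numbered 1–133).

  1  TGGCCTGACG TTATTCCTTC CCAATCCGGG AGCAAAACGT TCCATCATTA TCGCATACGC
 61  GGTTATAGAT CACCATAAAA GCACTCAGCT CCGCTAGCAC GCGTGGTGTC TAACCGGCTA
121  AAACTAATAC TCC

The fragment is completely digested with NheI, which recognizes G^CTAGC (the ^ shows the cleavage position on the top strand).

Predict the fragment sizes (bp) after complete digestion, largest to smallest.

93, 40 bp

The NheI site (GCTAGC) starts at position 93.
NheI cuts after the first base of each site, so after position 93.
Linear molecule, 1 cut → 2 fragments:
  1–93 → 93 bp
  94–133 → 40 bp
Sorted largest to smallest: 93, 40 bp.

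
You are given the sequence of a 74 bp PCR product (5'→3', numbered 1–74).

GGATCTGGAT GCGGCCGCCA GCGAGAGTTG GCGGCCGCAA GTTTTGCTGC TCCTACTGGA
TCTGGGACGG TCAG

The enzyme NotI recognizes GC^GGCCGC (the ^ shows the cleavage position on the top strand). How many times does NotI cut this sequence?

2

GCGGCCGC occurs starting at positions 11, 31.
NotI cuts at 2 sites.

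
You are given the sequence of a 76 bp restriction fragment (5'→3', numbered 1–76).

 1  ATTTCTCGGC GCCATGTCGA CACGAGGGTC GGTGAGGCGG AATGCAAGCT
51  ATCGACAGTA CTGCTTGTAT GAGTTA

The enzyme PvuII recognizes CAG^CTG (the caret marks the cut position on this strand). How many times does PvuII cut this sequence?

0

No occurrence of CAGCTG is present in the sequence.
PvuII does not cut: 0 sites.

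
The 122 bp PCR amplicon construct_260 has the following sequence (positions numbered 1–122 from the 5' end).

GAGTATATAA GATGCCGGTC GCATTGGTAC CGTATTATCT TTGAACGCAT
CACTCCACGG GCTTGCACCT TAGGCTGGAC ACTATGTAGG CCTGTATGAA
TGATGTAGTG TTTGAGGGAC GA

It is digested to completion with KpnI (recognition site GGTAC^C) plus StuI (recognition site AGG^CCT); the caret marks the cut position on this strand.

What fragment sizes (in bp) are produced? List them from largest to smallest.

60, 32, 30 bp

The KpnI site (GGTACC) starts at position 26.
KpnI cuts after base 5 of each site (before the last base), so after position 30.
The StuI site (AGGCCT) starts at position 88.
StuI cuts after base 3 of each site, so after position 90.
Combined cut positions: 30, 90.
Linear molecule, 2 cuts → 3 fragments:
  1–30 → 30 bp
  31–90 → 60 bp
  91–122 → 32 bp
Sorted largest to smallest: 60, 32, 30 bp.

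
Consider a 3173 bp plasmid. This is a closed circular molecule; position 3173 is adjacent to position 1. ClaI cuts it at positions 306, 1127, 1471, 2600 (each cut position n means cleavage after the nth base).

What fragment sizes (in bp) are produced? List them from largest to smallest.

Circular molecule, 4 cuts → 4 fragments:
  1127 − 306 = 821 bp
  1471 − 1127 = 344 bp
  2600 − 1471 = 1129 bp
  wrap: 3173 − 2600 + 306 = 879 bp
Sorted largest to smallest: 1129, 879, 821, 344 bp.

1129, 879, 821, 344 bp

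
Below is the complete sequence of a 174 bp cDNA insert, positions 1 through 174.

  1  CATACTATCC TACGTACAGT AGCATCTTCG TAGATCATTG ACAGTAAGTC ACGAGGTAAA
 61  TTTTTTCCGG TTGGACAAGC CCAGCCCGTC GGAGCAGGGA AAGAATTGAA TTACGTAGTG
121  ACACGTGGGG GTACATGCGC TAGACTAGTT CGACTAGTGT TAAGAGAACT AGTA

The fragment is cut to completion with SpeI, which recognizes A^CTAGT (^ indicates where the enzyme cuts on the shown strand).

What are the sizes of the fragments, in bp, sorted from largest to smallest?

SpeI sites (ACTAGT) start at positions 144, 153, 168.
SpeI cuts after the first base of each site, so after positions 144, 153, 168.
Linear molecule, 3 cuts → 4 fragments:
  1–144 → 144 bp
  145–153 → 9 bp
  154–168 → 15 bp
  169–174 → 6 bp
Sorted largest to smallest: 144, 15, 9, 6 bp.

144, 15, 9, 6 bp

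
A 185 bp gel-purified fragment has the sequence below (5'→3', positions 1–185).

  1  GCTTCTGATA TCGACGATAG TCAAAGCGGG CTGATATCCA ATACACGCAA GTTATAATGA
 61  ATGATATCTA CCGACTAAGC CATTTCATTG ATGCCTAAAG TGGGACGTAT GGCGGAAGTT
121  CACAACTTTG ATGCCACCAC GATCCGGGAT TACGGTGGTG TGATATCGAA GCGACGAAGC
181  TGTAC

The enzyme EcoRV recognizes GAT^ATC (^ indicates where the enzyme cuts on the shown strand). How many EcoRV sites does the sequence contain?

4

GATATC occurs starting at positions 7, 33, 63, 162.
EcoRV cuts at 4 sites.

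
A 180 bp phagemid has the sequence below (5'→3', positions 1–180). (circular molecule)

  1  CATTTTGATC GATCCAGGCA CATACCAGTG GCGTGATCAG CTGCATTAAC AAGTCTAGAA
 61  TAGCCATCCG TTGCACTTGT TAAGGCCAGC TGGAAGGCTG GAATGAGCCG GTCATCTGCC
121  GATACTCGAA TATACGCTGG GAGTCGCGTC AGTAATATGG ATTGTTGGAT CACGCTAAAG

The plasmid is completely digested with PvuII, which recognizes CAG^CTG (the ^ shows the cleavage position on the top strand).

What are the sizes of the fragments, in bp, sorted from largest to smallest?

131, 49 bp

PvuII sites (CAGCTG) start at positions 38, 87.
PvuII cuts after base 3 of each site, so after positions 40, 89.
Circular molecule, 2 cuts → 2 fragments:
  41–89 → 49 bp
  90–180 then 1–40 → 91 + 40 = 131 bp
Sorted largest to smallest: 131, 49 bp.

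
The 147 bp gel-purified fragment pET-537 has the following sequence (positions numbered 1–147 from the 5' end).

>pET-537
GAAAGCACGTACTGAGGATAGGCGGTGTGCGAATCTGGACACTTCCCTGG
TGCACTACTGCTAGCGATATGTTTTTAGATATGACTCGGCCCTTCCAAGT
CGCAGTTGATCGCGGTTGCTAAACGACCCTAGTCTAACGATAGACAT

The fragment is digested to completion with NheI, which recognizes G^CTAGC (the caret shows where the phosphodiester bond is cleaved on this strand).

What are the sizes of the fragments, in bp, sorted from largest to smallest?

The NheI site (GCTAGC) starts at position 60.
NheI cuts after the first base of each site, so after position 60.
Linear molecule, 1 cut → 2 fragments:
  1–60 → 60 bp
  61–147 → 87 bp
Sorted largest to smallest: 87, 60 bp.

87, 60 bp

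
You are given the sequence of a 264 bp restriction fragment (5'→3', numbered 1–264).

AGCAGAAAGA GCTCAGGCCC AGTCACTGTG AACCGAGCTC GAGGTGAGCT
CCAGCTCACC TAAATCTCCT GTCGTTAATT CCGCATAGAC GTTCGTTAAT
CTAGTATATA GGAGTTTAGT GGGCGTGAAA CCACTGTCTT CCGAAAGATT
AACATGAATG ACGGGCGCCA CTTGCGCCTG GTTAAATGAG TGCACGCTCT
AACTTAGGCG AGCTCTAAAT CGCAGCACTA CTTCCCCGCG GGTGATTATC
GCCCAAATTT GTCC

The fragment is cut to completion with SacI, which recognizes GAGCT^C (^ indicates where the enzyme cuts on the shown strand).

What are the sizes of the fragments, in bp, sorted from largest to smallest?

164, 50, 26, 13, 11 bp

SacI sites (GAGCTC) start at positions 9, 35, 46, 210.
SacI cuts after base 5 of each site (before the last base), so after positions 13, 39, 50, 214.
Linear molecule, 4 cuts → 5 fragments:
  1–13 → 13 bp
  14–39 → 26 bp
  40–50 → 11 bp
  51–214 → 164 bp
  215–264 → 50 bp
Sorted largest to smallest: 164, 50, 26, 13, 11 bp.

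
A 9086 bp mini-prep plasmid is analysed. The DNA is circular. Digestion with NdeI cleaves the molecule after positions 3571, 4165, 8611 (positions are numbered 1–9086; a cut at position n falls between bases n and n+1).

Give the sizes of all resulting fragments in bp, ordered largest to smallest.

Circular molecule, 3 cuts → 3 fragments:
  4165 − 3571 = 594 bp
  8611 − 4165 = 4446 bp
  wrap: 9086 − 8611 + 3571 = 4046 bp
Sorted largest to smallest: 4446, 4046, 594 bp.

4446, 4046, 594 bp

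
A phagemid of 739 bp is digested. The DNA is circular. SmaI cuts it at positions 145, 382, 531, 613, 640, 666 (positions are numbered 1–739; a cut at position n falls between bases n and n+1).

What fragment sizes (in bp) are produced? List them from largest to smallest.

Circular molecule, 6 cuts → 6 fragments:
  382 − 145 = 237 bp
  531 − 382 = 149 bp
  613 − 531 = 82 bp
  640 − 613 = 27 bp
  666 − 640 = 26 bp
  wrap: 739 − 666 + 145 = 218 bp
Sorted largest to smallest: 237, 218, 149, 82, 27, 26 bp.

237, 218, 149, 82, 27, 26 bp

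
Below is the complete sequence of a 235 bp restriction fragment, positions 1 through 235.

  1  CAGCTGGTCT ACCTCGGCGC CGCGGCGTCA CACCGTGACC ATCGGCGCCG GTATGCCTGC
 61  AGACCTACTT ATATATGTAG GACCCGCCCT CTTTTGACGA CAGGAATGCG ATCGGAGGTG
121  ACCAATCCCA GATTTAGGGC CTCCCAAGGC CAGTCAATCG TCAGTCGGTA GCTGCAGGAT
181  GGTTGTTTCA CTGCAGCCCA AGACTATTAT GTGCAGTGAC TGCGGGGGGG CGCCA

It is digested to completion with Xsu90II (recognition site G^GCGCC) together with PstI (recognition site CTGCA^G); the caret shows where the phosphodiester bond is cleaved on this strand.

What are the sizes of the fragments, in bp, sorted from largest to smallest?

115, 34, 28, 19, 17, 16, 6 bp

Xsu90II sites (GGCGCC) start at positions 16, 44, 229.
Xsu90II cuts after the first base of each site, so after positions 16, 44, 229.
PstI sites (CTGCAG) start at positions 57, 172, 191.
PstI cuts after base 5 of each site (before the last base), so after positions 61, 176, 195.
Combined cut positions: 16, 44, 61, 176, 195, 229.
Linear molecule, 6 cuts → 7 fragments:
  1–16 → 16 bp
  17–44 → 28 bp
  45–61 → 17 bp
  62–176 → 115 bp
  177–195 → 19 bp
  196–229 → 34 bp
  230–235 → 6 bp
Sorted largest to smallest: 115, 34, 28, 19, 17, 16, 6 bp.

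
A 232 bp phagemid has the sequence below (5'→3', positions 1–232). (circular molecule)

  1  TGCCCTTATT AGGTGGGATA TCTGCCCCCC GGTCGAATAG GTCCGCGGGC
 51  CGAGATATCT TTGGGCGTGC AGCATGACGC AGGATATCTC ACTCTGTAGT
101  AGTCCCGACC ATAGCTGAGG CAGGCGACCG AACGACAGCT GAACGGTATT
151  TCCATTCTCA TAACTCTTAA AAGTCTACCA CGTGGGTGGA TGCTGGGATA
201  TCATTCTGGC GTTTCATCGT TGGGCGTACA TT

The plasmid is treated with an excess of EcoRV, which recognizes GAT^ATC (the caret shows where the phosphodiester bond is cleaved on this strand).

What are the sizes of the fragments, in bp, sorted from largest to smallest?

114, 52, 37, 29 bp

EcoRV sites (GATATC) start at positions 17, 54, 83, 197.
EcoRV cuts after base 3 of each site, so after positions 19, 56, 85, 199.
Circular molecule, 4 cuts → 4 fragments:
  20–56 → 37 bp
  57–85 → 29 bp
  86–199 → 114 bp
  200–232 then 1–19 → 33 + 19 = 52 bp
Sorted largest to smallest: 114, 52, 37, 29 bp.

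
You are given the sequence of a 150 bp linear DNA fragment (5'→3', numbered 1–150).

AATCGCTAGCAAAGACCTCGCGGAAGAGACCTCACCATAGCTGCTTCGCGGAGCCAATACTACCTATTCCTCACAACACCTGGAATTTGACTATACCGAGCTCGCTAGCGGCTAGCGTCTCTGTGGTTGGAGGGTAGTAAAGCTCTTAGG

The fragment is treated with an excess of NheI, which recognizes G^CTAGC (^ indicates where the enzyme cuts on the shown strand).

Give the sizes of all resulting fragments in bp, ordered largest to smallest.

NheI sites (GCTAGC) start at positions 5, 104, 111.
NheI cuts after the first base of each site, so after positions 5, 104, 111.
Linear molecule, 3 cuts → 4 fragments:
  1–5 → 5 bp
  6–104 → 99 bp
  105–111 → 7 bp
  112–150 → 39 bp
Sorted largest to smallest: 99, 39, 7, 5 bp.

99, 39, 7, 5 bp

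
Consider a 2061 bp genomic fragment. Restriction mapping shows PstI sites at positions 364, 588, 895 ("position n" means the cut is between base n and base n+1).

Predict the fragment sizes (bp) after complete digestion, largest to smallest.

1166, 364, 307, 224 bp

Linear molecule, 3 cuts → 4 fragments:
  364 − 0 = 364 bp
  588 − 364 = 224 bp
  895 − 588 = 307 bp
  2061 − 895 = 1166 bp
Sorted largest to smallest: 1166, 364, 307, 224 bp.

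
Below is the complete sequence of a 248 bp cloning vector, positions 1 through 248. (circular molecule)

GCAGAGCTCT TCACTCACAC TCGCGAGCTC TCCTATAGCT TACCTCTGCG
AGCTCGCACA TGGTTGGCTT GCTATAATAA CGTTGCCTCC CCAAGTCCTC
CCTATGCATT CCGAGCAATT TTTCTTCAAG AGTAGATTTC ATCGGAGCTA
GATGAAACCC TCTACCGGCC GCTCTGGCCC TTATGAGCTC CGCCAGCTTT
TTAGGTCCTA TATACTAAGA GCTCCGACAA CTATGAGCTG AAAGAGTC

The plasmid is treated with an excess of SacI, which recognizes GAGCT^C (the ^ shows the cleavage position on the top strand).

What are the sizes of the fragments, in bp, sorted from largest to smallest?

SacI sites (GAGCTC) start at positions 4, 25, 50, 185, 219.
SacI cuts after base 5 of each site (before the last base), so after positions 8, 29, 54, 189, 223.
Circular molecule, 5 cuts → 5 fragments:
  9–29 → 21 bp
  30–54 → 25 bp
  55–189 → 135 bp
  190–223 → 34 bp
  224–248 then 1–8 → 25 + 8 = 33 bp
Sorted largest to smallest: 135, 34, 33, 25, 21 bp.

135, 34, 33, 25, 21 bp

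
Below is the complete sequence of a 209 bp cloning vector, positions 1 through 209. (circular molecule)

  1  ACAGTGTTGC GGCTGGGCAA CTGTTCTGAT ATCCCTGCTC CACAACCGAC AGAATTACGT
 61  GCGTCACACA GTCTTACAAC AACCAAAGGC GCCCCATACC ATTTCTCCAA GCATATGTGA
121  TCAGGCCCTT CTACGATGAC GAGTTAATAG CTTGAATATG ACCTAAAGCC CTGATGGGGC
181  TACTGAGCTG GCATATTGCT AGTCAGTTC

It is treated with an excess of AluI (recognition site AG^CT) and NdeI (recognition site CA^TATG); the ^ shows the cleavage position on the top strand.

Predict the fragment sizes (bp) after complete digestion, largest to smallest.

135, 37, 37 bp

AluI sites (AGCT) start at positions 149, 186.
AluI cuts after base 2 of each site, so after positions 150, 187.
The NdeI site (CATATG) starts at position 112.
NdeI cuts after base 2 of each site, so after position 113.
Combined cut positions: 113, 150, 187.
Circular molecule, 3 cuts → 3 fragments:
  114–150 → 37 bp
  151–187 → 37 bp
  188–209 then 1–113 → 22 + 113 = 135 bp
Sorted largest to smallest: 135, 37, 37 bp.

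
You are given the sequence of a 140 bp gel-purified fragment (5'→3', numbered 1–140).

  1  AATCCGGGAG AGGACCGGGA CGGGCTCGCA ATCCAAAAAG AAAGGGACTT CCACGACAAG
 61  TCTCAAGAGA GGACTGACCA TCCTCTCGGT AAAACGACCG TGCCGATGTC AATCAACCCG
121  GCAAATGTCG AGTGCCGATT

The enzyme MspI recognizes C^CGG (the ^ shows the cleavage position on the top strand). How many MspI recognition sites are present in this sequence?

3

CCGG occurs starting at positions 4, 15, 118.
MspI cuts at 3 sites.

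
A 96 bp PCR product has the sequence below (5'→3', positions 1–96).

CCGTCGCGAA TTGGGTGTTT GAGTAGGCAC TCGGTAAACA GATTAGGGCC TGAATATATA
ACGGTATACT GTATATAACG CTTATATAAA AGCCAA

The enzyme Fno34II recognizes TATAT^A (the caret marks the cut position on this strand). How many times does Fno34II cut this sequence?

TATATA occurs starting at positions 55, 72, 83.
Fno34II cuts at 3 sites.

3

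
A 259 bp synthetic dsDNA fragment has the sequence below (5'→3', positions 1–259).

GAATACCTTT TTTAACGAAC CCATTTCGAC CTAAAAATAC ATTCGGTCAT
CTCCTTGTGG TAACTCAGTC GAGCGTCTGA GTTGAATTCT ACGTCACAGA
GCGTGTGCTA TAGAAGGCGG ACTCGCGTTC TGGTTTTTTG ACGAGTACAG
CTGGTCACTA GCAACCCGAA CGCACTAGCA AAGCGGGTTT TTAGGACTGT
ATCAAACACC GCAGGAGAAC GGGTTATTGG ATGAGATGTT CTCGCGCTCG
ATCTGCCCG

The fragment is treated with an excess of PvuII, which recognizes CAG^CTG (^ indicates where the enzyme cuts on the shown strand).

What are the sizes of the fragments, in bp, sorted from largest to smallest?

150, 109 bp

The PvuII site (CAGCTG) starts at position 148.
PvuII cuts after base 3 of each site, so after position 150.
Linear molecule, 1 cut → 2 fragments:
  1–150 → 150 bp
  151–259 → 109 bp
Sorted largest to smallest: 150, 109 bp.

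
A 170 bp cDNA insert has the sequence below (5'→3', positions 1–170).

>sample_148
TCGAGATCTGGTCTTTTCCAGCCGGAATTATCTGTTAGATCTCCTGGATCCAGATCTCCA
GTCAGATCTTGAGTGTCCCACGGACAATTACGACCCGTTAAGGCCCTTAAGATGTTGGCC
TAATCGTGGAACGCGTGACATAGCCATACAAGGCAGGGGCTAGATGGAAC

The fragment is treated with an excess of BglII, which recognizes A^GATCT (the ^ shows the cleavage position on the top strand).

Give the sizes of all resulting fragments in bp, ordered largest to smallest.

106, 33, 15, 12, 4 bp

BglII sites (AGATCT) start at positions 4, 37, 52, 64.
BglII cuts after the first base of each site, so after positions 4, 37, 52, 64.
Linear molecule, 4 cuts → 5 fragments:
  1–4 → 4 bp
  5–37 → 33 bp
  38–52 → 15 bp
  53–64 → 12 bp
  65–170 → 106 bp
Sorted largest to smallest: 106, 33, 15, 12, 4 bp.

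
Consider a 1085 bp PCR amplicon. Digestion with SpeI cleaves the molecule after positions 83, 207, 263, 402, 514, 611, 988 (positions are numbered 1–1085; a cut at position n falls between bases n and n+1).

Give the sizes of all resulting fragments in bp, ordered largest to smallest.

377, 139, 124, 112, 97, 97, 83, 56 bp

Linear molecule, 7 cuts → 8 fragments:
  83 − 0 = 83 bp
  207 − 83 = 124 bp
  263 − 207 = 56 bp
  402 − 263 = 139 bp
  514 − 402 = 112 bp
  611 − 514 = 97 bp
  988 − 611 = 377 bp
  1085 − 988 = 97 bp
Sorted largest to smallest: 377, 139, 124, 112, 97, 97, 83, 56 bp.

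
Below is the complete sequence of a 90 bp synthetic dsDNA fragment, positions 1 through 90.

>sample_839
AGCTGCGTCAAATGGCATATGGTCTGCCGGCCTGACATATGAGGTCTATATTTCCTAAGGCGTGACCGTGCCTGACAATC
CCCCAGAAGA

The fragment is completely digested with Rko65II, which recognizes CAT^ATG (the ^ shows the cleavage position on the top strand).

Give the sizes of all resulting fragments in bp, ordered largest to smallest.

Rko65II sites (CATATG) start at positions 16, 36.
Rko65II cuts after base 3 of each site, so after positions 18, 38.
Linear molecule, 2 cuts → 3 fragments:
  1–18 → 18 bp
  19–38 → 20 bp
  39–90 → 52 bp
Sorted largest to smallest: 52, 20, 18 bp.

52, 20, 18 bp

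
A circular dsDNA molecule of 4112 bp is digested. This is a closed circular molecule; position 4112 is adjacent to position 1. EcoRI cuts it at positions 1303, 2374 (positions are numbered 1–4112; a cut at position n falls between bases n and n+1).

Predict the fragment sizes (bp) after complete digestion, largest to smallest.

Circular molecule, 2 cuts → 2 fragments:
  2374 − 1303 = 1071 bp
  wrap: 4112 − 2374 + 1303 = 3041 bp
Sorted largest to smallest: 3041, 1071 bp.

3041, 1071 bp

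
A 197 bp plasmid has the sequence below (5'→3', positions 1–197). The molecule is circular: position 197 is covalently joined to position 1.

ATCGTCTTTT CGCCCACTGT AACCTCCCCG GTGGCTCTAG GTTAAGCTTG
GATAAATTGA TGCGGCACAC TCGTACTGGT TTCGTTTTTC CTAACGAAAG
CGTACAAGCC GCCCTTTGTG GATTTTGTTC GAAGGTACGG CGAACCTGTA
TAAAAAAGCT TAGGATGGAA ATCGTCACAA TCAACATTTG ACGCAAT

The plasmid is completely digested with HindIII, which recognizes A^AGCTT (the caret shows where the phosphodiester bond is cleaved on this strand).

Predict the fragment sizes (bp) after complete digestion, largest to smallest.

HindIII sites (AAGCTT) start at positions 44, 156.
HindIII cuts after the first base of each site, so after positions 44, 156.
Circular molecule, 2 cuts → 2 fragments:
  45–156 → 112 bp
  157–197 then 1–44 → 41 + 44 = 85 bp
Sorted largest to smallest: 112, 85 bp.

112, 85 bp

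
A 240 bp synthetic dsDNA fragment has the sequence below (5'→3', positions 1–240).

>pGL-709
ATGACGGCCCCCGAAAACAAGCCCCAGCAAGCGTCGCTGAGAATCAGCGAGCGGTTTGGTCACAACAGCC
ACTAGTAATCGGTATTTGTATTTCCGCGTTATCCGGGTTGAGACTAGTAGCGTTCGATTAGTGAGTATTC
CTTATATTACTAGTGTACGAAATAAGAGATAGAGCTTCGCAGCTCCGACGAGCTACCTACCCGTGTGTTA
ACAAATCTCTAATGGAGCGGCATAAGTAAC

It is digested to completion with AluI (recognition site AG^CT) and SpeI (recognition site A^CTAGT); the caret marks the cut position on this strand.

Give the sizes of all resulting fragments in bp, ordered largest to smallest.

71, 48, 42, 36, 25, 10, 8 bp

AluI sites (AGCT) start at positions 173, 181, 191.
AluI cuts after base 2 of each site, so after positions 174, 182, 192.
SpeI sites (ACTAGT) start at positions 71, 113, 149.
SpeI cuts after the first base of each site, so after positions 71, 113, 149.
Combined cut positions: 71, 113, 149, 174, 182, 192.
Linear molecule, 6 cuts → 7 fragments:
  1–71 → 71 bp
  72–113 → 42 bp
  114–149 → 36 bp
  150–174 → 25 bp
  175–182 → 8 bp
  183–192 → 10 bp
  193–240 → 48 bp
Sorted largest to smallest: 71, 48, 42, 36, 25, 10, 8 bp.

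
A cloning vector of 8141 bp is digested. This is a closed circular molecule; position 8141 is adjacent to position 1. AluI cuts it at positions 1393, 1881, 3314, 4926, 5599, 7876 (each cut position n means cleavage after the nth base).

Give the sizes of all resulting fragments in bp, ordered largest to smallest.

2277, 1658, 1612, 1433, 673, 488 bp

Circular molecule, 6 cuts → 6 fragments:
  1881 − 1393 = 488 bp
  3314 − 1881 = 1433 bp
  4926 − 3314 = 1612 bp
  5599 − 4926 = 673 bp
  7876 − 5599 = 2277 bp
  wrap: 8141 − 7876 + 1393 = 1658 bp
Sorted largest to smallest: 2277, 1658, 1612, 1433, 673, 488 bp.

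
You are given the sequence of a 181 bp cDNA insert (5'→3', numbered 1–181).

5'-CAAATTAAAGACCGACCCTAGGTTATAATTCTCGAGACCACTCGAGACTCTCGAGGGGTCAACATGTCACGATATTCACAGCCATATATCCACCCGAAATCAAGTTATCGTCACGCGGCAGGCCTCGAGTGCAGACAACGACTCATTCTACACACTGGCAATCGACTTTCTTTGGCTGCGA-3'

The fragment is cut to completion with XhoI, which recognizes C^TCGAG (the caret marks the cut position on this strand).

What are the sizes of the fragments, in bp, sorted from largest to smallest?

74, 57, 31, 10, 9 bp

XhoI sites (CTCGAG) start at positions 31, 41, 50, 124.
XhoI cuts after the first base of each site, so after positions 31, 41, 50, 124.
Linear molecule, 4 cuts → 5 fragments:
  1–31 → 31 bp
  32–41 → 10 bp
  42–50 → 9 bp
  51–124 → 74 bp
  125–181 → 57 bp
Sorted largest to smallest: 74, 57, 31, 10, 9 bp.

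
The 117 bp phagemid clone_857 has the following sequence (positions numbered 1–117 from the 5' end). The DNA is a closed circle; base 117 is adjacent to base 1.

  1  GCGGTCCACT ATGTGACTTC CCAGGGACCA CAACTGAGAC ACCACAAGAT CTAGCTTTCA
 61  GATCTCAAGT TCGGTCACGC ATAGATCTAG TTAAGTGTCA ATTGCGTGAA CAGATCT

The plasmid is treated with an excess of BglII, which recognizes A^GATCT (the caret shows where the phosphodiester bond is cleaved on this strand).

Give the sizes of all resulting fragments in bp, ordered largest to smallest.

BglII sites (AGATCT) start at positions 47, 60, 83, 112.
BglII cuts after the first base of each site, so after positions 47, 60, 83, 112.
Circular molecule, 4 cuts → 4 fragments:
  48–60 → 13 bp
  61–83 → 23 bp
  84–112 → 29 bp
  113–117 then 1–47 → 5 + 47 = 52 bp
Sorted largest to smallest: 52, 29, 23, 13 bp.

52, 29, 23, 13 bp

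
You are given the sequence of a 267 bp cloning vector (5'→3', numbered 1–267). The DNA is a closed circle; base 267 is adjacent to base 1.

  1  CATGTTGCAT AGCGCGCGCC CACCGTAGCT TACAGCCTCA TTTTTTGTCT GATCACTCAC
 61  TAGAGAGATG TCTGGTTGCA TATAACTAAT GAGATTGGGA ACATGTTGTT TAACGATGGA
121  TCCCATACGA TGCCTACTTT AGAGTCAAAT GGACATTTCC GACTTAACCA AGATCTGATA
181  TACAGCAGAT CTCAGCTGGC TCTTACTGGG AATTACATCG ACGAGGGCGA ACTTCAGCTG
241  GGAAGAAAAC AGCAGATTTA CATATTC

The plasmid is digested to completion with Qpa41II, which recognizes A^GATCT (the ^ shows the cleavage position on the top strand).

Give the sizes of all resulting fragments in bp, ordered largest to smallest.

Qpa41II sites (AGATCT) start at positions 171, 187.
Qpa41II cuts after the first base of each site, so after positions 171, 187.
Circular molecule, 2 cuts → 2 fragments:
  172–187 → 16 bp
  188–267 then 1–171 → 80 + 171 = 251 bp
Sorted largest to smallest: 251, 16 bp.

251, 16 bp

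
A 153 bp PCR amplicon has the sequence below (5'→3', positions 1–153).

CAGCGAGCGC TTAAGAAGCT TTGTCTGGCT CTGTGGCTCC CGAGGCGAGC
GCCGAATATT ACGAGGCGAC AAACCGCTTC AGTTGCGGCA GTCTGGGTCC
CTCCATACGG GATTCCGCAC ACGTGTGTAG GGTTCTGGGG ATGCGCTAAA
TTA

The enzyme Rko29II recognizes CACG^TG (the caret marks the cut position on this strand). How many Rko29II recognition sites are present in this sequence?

1

CACGTG occurs starting at position 120.
Rko29II cuts at 1 site.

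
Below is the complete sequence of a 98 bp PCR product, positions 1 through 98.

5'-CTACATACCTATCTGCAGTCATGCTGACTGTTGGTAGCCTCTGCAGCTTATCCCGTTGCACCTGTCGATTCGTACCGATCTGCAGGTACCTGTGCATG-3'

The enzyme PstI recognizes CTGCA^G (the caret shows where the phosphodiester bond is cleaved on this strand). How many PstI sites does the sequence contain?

3

CTGCAG occurs starting at positions 13, 41, 80.
PstI cuts at 3 sites.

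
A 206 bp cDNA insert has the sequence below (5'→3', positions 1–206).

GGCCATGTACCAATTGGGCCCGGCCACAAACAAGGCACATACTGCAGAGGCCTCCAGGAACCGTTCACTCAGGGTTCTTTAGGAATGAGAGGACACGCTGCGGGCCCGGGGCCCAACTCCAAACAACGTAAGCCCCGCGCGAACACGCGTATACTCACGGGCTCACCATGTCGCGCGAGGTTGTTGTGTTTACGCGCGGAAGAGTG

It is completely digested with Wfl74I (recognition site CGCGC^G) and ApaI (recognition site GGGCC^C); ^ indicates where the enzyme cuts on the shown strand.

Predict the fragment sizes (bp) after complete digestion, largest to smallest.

86, 36, 27, 21, 20, 9, 7 bp

Wfl74I sites (CGCGCG) start at positions 136, 172, 193.
Wfl74I cuts after base 5 of each site (before the last base), so after positions 140, 176, 197.
ApaI sites (GGGCCC) start at positions 16, 102, 109.
ApaI cuts after base 5 of each site (before the last base), so after positions 20, 106, 113.
Combined cut positions: 20, 106, 113, 140, 176, 197.
Linear molecule, 6 cuts → 7 fragments:
  1–20 → 20 bp
  21–106 → 86 bp
  107–113 → 7 bp
  114–140 → 27 bp
  141–176 → 36 bp
  177–197 → 21 bp
  198–206 → 9 bp
Sorted largest to smallest: 86, 36, 27, 21, 20, 9, 7 bp.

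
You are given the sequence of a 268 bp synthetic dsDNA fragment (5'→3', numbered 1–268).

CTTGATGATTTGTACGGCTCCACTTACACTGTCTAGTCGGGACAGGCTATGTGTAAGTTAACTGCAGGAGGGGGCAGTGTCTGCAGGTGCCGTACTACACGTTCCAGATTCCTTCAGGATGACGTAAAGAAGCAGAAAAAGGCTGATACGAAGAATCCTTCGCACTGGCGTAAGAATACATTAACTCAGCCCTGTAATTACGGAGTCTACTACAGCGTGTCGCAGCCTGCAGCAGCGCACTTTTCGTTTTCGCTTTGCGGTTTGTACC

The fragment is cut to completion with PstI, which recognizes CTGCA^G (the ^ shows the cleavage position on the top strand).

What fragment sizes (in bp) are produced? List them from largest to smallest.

146, 66, 37, 19 bp

PstI sites (CTGCAG) start at positions 62, 81, 227.
PstI cuts after base 5 of each site (before the last base), so after positions 66, 85, 231.
Linear molecule, 3 cuts → 4 fragments:
  1–66 → 66 bp
  67–85 → 19 bp
  86–231 → 146 bp
  232–268 → 37 bp
Sorted largest to smallest: 146, 66, 37, 19 bp.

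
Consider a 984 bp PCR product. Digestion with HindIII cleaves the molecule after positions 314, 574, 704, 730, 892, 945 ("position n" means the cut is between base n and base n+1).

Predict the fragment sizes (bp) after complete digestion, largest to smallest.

314, 260, 162, 130, 53, 39, 26 bp

Linear molecule, 6 cuts → 7 fragments:
  314 − 0 = 314 bp
  574 − 314 = 260 bp
  704 − 574 = 130 bp
  730 − 704 = 26 bp
  892 − 730 = 162 bp
  945 − 892 = 53 bp
  984 − 945 = 39 bp
Sorted largest to smallest: 314, 260, 162, 130, 53, 39, 26 bp.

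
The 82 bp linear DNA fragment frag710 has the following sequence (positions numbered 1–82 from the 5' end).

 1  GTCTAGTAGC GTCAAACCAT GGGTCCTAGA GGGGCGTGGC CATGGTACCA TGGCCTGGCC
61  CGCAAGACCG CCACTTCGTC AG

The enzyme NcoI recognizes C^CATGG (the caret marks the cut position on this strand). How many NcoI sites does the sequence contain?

CCATGG occurs starting at positions 17, 40, 48.
NcoI cuts at 3 sites.

3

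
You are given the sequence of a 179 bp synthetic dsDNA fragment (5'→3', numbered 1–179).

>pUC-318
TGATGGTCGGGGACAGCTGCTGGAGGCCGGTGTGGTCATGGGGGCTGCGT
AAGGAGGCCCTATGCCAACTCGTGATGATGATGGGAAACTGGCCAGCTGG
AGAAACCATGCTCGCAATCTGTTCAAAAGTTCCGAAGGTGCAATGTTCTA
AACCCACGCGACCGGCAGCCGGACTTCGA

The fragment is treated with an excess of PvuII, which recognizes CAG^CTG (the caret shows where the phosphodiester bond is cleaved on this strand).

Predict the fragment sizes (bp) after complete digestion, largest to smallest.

PvuII sites (CAGCTG) start at positions 14, 94.
PvuII cuts after base 3 of each site, so after positions 16, 96.
Linear molecule, 2 cuts → 3 fragments:
  1–16 → 16 bp
  17–96 → 80 bp
  97–179 → 83 bp
Sorted largest to smallest: 83, 80, 16 bp.

83, 80, 16 bp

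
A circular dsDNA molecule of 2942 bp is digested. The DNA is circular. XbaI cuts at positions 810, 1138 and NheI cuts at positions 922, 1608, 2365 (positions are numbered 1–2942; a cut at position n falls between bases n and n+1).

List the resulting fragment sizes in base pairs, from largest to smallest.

1387, 757, 470, 216, 112 bp

Combined cut positions (sorted): 810, 922, 1138, 1608, 2365.
Circular molecule, 5 cuts → 5 fragments:
  922 − 810 = 112 bp
  1138 − 922 = 216 bp
  1608 − 1138 = 470 bp
  2365 − 1608 = 757 bp
  wrap: 2942 − 2365 + 810 = 1387 bp
Sorted largest to smallest: 1387, 757, 470, 216, 112 bp.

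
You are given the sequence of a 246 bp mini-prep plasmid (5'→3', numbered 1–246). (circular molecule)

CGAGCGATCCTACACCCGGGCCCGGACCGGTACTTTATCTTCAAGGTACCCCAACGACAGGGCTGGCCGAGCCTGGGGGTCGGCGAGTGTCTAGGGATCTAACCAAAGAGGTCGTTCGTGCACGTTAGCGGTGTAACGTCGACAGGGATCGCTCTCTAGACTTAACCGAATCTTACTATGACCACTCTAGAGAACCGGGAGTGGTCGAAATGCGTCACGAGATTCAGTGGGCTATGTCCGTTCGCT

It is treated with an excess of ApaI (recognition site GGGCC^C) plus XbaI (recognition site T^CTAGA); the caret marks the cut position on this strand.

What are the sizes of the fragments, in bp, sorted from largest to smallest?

The ApaI site (GGGCCC) starts at position 18.
ApaI cuts after base 5 of each site (before the last base), so after position 22.
XbaI sites (TCTAGA) start at positions 155, 186.
XbaI cuts after the first base of each site, so after positions 155, 186.
Combined cut positions: 22, 155, 186.
Circular molecule, 3 cuts → 3 fragments:
  23–155 → 133 bp
  156–186 → 31 bp
  187–246 then 1–22 → 60 + 22 = 82 bp
Sorted largest to smallest: 133, 82, 31 bp.

133, 82, 31 bp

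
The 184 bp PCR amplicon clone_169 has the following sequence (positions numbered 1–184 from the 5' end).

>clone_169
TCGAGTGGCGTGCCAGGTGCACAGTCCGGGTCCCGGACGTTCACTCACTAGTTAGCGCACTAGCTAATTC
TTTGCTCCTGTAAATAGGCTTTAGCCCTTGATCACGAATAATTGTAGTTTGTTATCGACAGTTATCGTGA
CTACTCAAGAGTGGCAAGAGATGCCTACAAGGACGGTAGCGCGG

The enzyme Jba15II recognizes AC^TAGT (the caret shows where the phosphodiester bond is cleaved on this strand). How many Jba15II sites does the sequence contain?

1

ACTAGT occurs starting at position 47.
Jba15II cuts at 1 site.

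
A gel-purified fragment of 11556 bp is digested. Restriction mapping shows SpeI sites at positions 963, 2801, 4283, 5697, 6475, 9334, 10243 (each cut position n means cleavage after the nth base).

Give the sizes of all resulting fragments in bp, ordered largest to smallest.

2859, 1838, 1482, 1414, 1313, 963, 909, 778 bp

Linear molecule, 7 cuts → 8 fragments:
  963 − 0 = 963 bp
  2801 − 963 = 1838 bp
  4283 − 2801 = 1482 bp
  5697 − 4283 = 1414 bp
  6475 − 5697 = 778 bp
  9334 − 6475 = 2859 bp
  10243 − 9334 = 909 bp
  11556 − 10243 = 1313 bp
Sorted largest to smallest: 2859, 1838, 1482, 1414, 1313, 963, 909, 778 bp.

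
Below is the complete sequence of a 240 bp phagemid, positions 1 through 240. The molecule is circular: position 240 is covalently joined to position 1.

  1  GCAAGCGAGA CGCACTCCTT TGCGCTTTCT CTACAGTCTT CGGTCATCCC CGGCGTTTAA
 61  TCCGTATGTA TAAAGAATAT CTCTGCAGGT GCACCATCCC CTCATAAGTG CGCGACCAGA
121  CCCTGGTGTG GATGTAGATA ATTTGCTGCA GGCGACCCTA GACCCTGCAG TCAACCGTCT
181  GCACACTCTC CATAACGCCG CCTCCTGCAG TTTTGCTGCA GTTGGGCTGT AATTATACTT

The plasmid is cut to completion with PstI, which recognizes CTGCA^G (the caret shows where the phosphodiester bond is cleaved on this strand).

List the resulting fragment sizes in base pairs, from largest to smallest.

107, 63, 40, 19, 11 bp

PstI sites (CTGCAG) start at positions 83, 146, 165, 205, 216.
PstI cuts after base 5 of each site (before the last base), so after positions 87, 150, 169, 209, 220.
Circular molecule, 5 cuts → 5 fragments:
  88–150 → 63 bp
  151–169 → 19 bp
  170–209 → 40 bp
  210–220 → 11 bp
  221–240 then 1–87 → 20 + 87 = 107 bp
Sorted largest to smallest: 107, 63, 40, 19, 11 bp.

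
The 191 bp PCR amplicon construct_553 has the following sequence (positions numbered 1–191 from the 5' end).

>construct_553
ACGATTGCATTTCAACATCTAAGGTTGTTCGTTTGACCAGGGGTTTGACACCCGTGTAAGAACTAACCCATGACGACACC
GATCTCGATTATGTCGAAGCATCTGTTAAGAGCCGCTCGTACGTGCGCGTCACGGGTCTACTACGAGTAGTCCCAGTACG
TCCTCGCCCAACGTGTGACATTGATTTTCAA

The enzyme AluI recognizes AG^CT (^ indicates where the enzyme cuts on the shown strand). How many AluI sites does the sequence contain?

No occurrence of AGCT is present in the sequence.
AluI does not cut: 0 sites.

0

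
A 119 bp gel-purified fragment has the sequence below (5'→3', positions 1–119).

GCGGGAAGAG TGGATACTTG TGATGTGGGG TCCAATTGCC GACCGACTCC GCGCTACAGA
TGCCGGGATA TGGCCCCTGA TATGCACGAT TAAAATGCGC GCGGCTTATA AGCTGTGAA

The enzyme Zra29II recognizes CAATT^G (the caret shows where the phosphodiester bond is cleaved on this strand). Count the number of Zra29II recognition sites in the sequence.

1

CAATTG occurs starting at position 33.
Zra29II cuts at 1 site.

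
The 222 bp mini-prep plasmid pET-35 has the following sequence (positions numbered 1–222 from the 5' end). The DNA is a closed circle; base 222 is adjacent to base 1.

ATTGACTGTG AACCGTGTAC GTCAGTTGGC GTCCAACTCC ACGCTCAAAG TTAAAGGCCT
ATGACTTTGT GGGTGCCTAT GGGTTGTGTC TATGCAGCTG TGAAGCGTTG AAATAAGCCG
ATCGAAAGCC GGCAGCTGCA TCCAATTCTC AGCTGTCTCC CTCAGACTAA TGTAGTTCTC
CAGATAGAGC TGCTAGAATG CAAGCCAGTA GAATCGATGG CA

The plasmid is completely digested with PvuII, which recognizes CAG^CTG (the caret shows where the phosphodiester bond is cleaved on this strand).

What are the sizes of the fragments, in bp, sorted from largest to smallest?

167, 38, 17 bp

PvuII sites (CAGCTG) start at positions 95, 133, 150.
PvuII cuts after base 3 of each site, so after positions 97, 135, 152.
Circular molecule, 3 cuts → 3 fragments:
  98–135 → 38 bp
  136–152 → 17 bp
  153–222 then 1–97 → 70 + 97 = 167 bp
Sorted largest to smallest: 167, 38, 17 bp.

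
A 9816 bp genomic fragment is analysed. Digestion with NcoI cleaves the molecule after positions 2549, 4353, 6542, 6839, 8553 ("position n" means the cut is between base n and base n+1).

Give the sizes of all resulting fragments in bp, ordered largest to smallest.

2549, 2189, 1804, 1714, 1263, 297 bp

Linear molecule, 5 cuts → 6 fragments:
  2549 − 0 = 2549 bp
  4353 − 2549 = 1804 bp
  6542 − 4353 = 2189 bp
  6839 − 6542 = 297 bp
  8553 − 6839 = 1714 bp
  9816 − 8553 = 1263 bp
Sorted largest to smallest: 2549, 2189, 1804, 1714, 1263, 297 bp.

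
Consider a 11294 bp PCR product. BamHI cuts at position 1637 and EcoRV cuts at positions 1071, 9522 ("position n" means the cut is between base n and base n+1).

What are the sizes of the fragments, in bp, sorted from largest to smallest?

Combined cut positions (sorted): 1071, 1637, 9522.
Linear molecule, 3 cuts → 4 fragments:
  1071 − 0 = 1071 bp
  1637 − 1071 = 566 bp
  9522 − 1637 = 7885 bp
  11294 − 9522 = 1772 bp
Sorted largest to smallest: 7885, 1772, 1071, 566 bp.

7885, 1772, 1071, 566 bp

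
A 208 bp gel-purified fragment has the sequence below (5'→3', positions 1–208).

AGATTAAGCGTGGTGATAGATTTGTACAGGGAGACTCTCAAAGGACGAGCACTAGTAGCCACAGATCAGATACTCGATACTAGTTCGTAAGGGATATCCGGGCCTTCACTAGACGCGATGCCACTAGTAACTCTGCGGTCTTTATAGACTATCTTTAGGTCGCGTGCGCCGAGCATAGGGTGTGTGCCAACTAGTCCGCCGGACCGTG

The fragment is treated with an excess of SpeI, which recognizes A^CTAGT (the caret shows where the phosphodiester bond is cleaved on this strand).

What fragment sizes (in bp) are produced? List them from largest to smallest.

67, 51, 44, 28, 18 bp

SpeI sites (ACTAGT) start at positions 51, 79, 123, 190.
SpeI cuts after the first base of each site, so after positions 51, 79, 123, 190.
Linear molecule, 4 cuts → 5 fragments:
  1–51 → 51 bp
  52–79 → 28 bp
  80–123 → 44 bp
  124–190 → 67 bp
  191–208 → 18 bp
Sorted largest to smallest: 67, 51, 44, 28, 18 bp.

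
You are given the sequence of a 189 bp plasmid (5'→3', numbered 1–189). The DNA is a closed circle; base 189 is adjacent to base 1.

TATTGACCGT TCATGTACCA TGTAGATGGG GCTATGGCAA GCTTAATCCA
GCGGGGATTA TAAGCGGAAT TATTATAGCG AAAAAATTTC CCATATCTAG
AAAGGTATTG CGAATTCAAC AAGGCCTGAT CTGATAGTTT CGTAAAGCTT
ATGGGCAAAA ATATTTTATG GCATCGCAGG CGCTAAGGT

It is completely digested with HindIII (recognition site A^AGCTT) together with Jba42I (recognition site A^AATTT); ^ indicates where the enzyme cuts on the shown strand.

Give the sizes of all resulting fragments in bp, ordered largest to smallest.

HindIII sites (AAGCTT) start at positions 39, 145.
HindIII cuts after the first base of each site, so after positions 39, 145.
The Jba42I site (AAATTT) starts at position 84.
Jba42I cuts after the first base of each site, so after position 84.
Combined cut positions: 39, 84, 145.
Circular molecule, 3 cuts → 3 fragments:
  40–84 → 45 bp
  85–145 → 61 bp
  146–189 then 1–39 → 44 + 39 = 83 bp
Sorted largest to smallest: 83, 61, 45 bp.

83, 61, 45 bp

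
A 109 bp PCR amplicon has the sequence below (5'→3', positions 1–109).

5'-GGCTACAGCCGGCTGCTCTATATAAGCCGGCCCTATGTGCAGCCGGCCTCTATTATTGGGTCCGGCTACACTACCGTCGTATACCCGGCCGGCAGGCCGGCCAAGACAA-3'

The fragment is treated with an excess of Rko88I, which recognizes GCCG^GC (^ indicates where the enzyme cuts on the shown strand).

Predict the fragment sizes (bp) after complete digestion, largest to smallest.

46, 18, 16, 11, 10, 8 bp

Rko88I sites (GCCGGC) start at positions 8, 26, 42, 88, 96.
Rko88I cuts after base 4 of each site, so after positions 11, 29, 45, 91, 99.
Linear molecule, 5 cuts → 6 fragments:
  1–11 → 11 bp
  12–29 → 18 bp
  30–45 → 16 bp
  46–91 → 46 bp
  92–99 → 8 bp
  100–109 → 10 bp
Sorted largest to smallest: 46, 18, 16, 11, 10, 8 bp.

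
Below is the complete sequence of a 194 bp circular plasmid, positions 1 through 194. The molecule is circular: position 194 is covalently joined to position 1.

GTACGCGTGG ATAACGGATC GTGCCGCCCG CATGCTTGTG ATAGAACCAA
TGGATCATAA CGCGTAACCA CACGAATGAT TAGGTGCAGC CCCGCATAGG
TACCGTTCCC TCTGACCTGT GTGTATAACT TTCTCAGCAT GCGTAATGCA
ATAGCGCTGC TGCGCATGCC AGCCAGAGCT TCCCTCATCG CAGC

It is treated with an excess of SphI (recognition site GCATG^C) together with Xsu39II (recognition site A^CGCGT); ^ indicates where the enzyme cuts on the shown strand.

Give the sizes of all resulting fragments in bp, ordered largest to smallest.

SphI sites (GCATGC) start at positions 30, 137, 164.
SphI cuts after base 5 of each site (before the last base), so after positions 34, 141, 168.
Xsu39II sites (ACGCGT) start at positions 3, 60.
Xsu39II cuts after the first base of each site, so after positions 3, 60.
Combined cut positions: 3, 34, 60, 141, 168.
Circular molecule, 5 cuts → 5 fragments:
  4–34 → 31 bp
  35–60 → 26 bp
  61–141 → 81 bp
  142–168 → 27 bp
  169–194 then 1–3 → 26 + 3 = 29 bp
Sorted largest to smallest: 81, 31, 29, 27, 26 bp.

81, 31, 29, 27, 26 bp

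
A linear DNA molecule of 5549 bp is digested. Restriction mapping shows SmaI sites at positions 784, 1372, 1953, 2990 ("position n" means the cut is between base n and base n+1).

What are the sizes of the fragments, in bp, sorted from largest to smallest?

Linear molecule, 4 cuts → 5 fragments:
  784 − 0 = 784 bp
  1372 − 784 = 588 bp
  1953 − 1372 = 581 bp
  2990 − 1953 = 1037 bp
  5549 − 2990 = 2559 bp
Sorted largest to smallest: 2559, 1037, 784, 588, 581 bp.

2559, 1037, 784, 588, 581 bp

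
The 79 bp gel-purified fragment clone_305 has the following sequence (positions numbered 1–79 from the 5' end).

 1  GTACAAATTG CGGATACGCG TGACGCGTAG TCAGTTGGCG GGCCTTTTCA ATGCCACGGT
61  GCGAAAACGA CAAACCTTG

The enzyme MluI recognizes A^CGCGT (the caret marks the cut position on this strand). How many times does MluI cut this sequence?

ACGCGT occurs starting at positions 16, 23.
MluI cuts at 2 sites.

2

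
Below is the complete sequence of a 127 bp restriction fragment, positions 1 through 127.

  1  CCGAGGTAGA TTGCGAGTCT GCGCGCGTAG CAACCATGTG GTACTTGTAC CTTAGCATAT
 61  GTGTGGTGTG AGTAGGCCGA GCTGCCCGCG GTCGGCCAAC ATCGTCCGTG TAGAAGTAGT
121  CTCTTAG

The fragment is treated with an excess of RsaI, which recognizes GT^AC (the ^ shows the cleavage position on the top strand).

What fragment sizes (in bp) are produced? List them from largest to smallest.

79, 42, 6 bp

RsaI sites (GTAC) start at positions 41, 47.
RsaI cuts after base 2 of each site, so after positions 42, 48.
Linear molecule, 2 cuts → 3 fragments:
  1–42 → 42 bp
  43–48 → 6 bp
  49–127 → 79 bp
Sorted largest to smallest: 79, 42, 6 bp.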